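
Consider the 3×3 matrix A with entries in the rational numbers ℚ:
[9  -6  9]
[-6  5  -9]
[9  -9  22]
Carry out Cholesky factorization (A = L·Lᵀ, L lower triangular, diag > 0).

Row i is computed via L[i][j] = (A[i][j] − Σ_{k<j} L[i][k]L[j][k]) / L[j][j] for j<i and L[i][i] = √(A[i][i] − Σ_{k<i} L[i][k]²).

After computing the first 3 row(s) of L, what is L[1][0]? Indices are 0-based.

L[1][0] = -2

Step 1: L[0][0] = √(9) = 3.
  L[1][0] = (-6) / L[0][0] = -2.
Step 2: L[1][1] = √(1) = 1.
  L[2][0] = (9) / L[0][0] = 3.
  L[2][1] = (-3) / L[1][1] = -3.
Step 3: L[2][2] = √(4) = 2.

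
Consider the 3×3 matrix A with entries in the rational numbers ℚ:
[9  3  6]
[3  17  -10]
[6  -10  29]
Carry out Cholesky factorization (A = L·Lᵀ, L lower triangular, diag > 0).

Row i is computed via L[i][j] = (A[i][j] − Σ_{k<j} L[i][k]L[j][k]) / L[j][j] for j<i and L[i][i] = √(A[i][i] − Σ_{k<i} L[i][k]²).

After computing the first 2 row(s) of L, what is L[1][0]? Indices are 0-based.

Step 1: L[0][0] = √(9) = 3.
  L[1][0] = (3) / L[0][0] = 1.
Step 2: L[1][1] = √(16) = 4.

L[1][0] = 1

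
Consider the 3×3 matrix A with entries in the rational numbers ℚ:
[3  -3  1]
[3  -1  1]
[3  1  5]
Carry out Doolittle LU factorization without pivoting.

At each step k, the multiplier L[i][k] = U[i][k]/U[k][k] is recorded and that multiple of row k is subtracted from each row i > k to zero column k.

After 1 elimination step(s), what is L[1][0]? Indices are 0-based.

Step 1: pivot at (0,0) is 3.
  row1 ← row1 − (1)·row0  ⇒  L[1][0]=1, U row1=(0, 2, 0)
  row2 ← row2 − (1)·row0  ⇒  L[2][0]=1, U row2=(0, 4, 4)

L[1][0] = 1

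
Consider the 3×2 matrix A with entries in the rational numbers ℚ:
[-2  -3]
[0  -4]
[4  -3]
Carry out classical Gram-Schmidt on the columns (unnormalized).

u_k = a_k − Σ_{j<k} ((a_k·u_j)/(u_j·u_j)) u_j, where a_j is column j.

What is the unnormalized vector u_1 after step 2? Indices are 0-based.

Step 1: u_0 = a_0 = (-2, 0, 4).
Step 2: u_1 = a_1 − (-3/10)·u_0 = (-18/5, -4, -9/5).

u_1 = (-18/5, -4, -9/5)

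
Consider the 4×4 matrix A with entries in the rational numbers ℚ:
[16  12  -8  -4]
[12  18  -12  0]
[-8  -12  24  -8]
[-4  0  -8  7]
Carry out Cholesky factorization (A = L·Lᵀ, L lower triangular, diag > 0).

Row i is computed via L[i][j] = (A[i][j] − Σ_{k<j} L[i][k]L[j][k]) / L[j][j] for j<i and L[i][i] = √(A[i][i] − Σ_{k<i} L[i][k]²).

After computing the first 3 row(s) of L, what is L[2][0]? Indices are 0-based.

Step 1: L[0][0] = √(16) = 4.
  L[1][0] = (12) / L[0][0] = 3.
Step 2: L[1][1] = √(9) = 3.
  L[2][0] = (-8) / L[0][0] = -2.
  L[2][1] = (-6) / L[1][1] = -2.
Step 3: L[2][2] = √(16) = 4.

L[2][0] = -2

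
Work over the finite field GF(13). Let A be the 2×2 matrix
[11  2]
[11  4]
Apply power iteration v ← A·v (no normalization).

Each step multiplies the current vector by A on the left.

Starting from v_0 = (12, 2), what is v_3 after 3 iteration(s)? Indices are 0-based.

v_0 = (12, 2).
v_1 = A·v_0 = (6, 10).
v_2 = A·v_1 = (8, 2).
v_3 = A·v_2 = (1, 5).

v_3 = (1, 5)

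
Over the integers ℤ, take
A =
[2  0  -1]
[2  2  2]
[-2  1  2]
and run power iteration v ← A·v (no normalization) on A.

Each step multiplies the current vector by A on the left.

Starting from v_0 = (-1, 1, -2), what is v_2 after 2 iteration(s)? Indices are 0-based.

v_2 = (1, -10, -6)

v_0 = (-1, 1, -2).
v_1 = A·v_0 = (0, -4, -1).
v_2 = A·v_1 = (1, -10, -6).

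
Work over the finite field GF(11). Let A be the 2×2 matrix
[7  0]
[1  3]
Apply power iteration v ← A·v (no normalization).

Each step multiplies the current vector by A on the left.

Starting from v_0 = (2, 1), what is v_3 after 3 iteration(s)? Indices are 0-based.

v_0 = (2, 1).
v_1 = A·v_0 = (3, 5).
v_2 = A·v_1 = (10, 7).
v_3 = A·v_2 = (4, 9).

v_3 = (4, 9)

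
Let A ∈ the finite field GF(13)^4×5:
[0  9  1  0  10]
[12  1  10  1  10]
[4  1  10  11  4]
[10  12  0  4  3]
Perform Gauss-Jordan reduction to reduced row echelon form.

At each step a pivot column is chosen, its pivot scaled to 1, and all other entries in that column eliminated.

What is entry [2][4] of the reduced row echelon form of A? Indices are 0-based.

[1] R0 <-> R1
[1] R0 /= 12  ⇒  (1, 12, 3, 12, 3)
     R2 -= 4·R0  ⇒  (0, 5, 11, 2, 5)
     R3 -= 10·R0  ⇒  (0, 9, 9, 1, 12)
[2] R1 /= 9  ⇒  (0, 1, 3, 0, 4)
     R0 -= 12·R1  ⇒  (1, 0, 6, 12, 7)
     R2 -= 5·R1  ⇒  (0, 0, 9, 2, 11)
     R3 -= 9·R1  ⇒  (0, 0, 8, 1, 2)
[3] R2 /= 9  ⇒  (0, 0, 1, 6, 7)
     R0 -= 6·R2  ⇒  (1, 0, 0, 2, 4)
     R1 -= 3·R2  ⇒  (0, 1, 0, 8, 9)
     R3 -= 8·R2  ⇒  (0, 0, 0, 5, 11)
[4] R3 /= 5  ⇒  (0, 0, 0, 1, 10)
     R0 -= 2·R3  ⇒  (1, 0, 0, 0, 10)
     R1 -= 8·R3  ⇒  (0, 1, 0, 0, 7)
     R2 -= 6·R3  ⇒  (0, 0, 1, 0, 12)

M[2][4] = 12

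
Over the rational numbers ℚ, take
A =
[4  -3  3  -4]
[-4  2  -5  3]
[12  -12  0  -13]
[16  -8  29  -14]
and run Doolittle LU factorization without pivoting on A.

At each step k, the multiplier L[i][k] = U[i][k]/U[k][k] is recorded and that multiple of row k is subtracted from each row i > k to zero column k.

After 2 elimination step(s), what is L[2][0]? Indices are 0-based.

Step 1: pivot at (0,0) is 4.
  row1 ← row1 − (-1)·row0  ⇒  L[1][0]=-1, U row1=(0, -1, -2, -1)
  row2 ← row2 − (3)·row0  ⇒  L[2][0]=3, U row2=(0, -3, -9, -1)
  row3 ← row3 − (4)·row0  ⇒  L[3][0]=4, U row3=(0, 4, 17, 2)
Step 2: pivot at (1,1) is -1.
  row2 ← row2 − (3)·row1  ⇒  L[2][1]=3, U row2=(0, 0, -3, 2)
  row3 ← row3 − (-4)·row1  ⇒  L[3][1]=-4, U row3=(0, 0, 9, -2)

L[2][0] = 3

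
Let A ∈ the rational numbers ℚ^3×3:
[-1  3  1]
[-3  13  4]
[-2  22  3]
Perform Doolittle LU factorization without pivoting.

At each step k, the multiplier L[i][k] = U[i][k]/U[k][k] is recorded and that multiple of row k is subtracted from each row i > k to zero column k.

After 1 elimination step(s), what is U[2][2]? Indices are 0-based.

Step 1: pivot at (0,0) is -1.
  row1 ← row1 − (3)·row0  ⇒  L[1][0]=3, U row1=(0, 4, 1)
  row2 ← row2 − (2)·row0  ⇒  L[2][0]=2, U row2=(0, 16, 1)

U[2][2] = 1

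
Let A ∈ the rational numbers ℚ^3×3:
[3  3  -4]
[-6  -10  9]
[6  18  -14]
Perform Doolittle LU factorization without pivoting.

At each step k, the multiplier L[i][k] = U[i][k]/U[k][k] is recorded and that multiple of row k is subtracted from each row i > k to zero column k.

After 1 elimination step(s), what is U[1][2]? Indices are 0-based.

[col 0] pivot 3
  R1 -= -2*R0 → (0, -4, 1)  (L[1][0] := -2)
  R2 -= 2*R0 → (0, 12, -6)  (L[2][0] := 2)

U[1][2] = 1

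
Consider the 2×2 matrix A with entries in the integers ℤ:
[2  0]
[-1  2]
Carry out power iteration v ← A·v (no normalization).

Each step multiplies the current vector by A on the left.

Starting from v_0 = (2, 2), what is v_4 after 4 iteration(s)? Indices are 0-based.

v_0 = (2, 2).
v_1 = A·v_0 = (4, 2).
v_2 = A·v_1 = (8, 0).
v_3 = A·v_2 = (16, -8).
v_4 = A·v_3 = (32, -32).

v_4 = (32, -32)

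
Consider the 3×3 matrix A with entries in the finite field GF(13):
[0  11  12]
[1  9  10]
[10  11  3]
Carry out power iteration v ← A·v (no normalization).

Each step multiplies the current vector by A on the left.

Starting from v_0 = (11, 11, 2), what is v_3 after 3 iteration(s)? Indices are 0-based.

v_0 = (11, 11, 2).
v_1 = A·v_0 = (2, 0, 3).
v_2 = A·v_1 = (10, 6, 3).
v_3 = A·v_2 = (11, 3, 6).

v_3 = (11, 3, 6)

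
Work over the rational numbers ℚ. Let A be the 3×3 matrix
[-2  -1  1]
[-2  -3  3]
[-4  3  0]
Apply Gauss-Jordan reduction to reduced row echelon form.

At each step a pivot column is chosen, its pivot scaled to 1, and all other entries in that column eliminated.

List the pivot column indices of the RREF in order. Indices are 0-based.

pivot columns: 0, 1, 2

pivot(0,0)=-2: scale R0 → (1, 1/2, -1/2)
  clear (1,0): R1 −= (-2)R0 → (0, -2, 2)
  clear (2,0): R2 −= (-4)R0 → (0, 5, -2)
pivot(1,1)=-2: scale R1 → (0, 1, -1)
  clear (0,1): R0 −= (1/2)R1 → (1, 0, 0)
  clear (2,1): R2 −= (5)R1 → (0, 0, 3)
pivot(2,2)=3: scale R2 → (0, 0, 1)
  clear (1,2): R1 −= (-1)R2 → (0, 1, 0)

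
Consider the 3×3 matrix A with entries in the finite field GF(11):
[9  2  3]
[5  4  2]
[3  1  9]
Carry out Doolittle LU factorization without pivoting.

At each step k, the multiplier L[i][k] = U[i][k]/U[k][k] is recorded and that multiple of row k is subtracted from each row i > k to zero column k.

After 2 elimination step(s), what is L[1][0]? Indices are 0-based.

L[1][0] = 3

Step 1: pivot at (0,0) is 9.
  row1 ← row1 − (3)·row0  ⇒  L[1][0]=3, U row1=(0, 9, 4)
  row2 ← row2 − (4)·row0  ⇒  L[2][0]=4, U row2=(0, 4, 8)
Step 2: pivot at (1,1) is 9.
  row2 ← row2 − (9)·row1  ⇒  L[2][1]=9, U row2=(0, 0, 5)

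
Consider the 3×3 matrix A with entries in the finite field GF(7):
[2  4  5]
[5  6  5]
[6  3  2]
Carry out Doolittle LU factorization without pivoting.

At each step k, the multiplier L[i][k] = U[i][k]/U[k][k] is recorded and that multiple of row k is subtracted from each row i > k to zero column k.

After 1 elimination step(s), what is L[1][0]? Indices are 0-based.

L[1][0] = 6

k=0: U[0][0]=2
  eliminate (1,0): mult=6, new row 1: (0, 3, 3); set L[1][0]=6
  eliminate (2,0): mult=3, new row 2: (0, 5, 1); set L[2][0]=3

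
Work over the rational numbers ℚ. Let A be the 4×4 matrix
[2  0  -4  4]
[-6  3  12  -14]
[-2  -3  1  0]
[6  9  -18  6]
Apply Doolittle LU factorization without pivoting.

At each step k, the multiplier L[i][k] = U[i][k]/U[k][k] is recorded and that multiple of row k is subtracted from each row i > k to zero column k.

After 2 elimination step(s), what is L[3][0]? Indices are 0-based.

[col 0] pivot 2
  R1 -= -3*R0 → (0, 3, 0, -2)  (L[1][0] := -3)
  R2 -= -1*R0 → (0, -3, -3, 4)  (L[2][0] := -1)
  R3 -= 3*R0 → (0, 9, -6, -6)  (L[3][0] := 3)
[col 1] pivot 3
  R2 -= -1*R1 → (0, 0, -3, 2)  (L[2][1] := -1)
  R3 -= 3*R1 → (0, 0, -6, 0)  (L[3][1] := 3)

L[3][0] = 3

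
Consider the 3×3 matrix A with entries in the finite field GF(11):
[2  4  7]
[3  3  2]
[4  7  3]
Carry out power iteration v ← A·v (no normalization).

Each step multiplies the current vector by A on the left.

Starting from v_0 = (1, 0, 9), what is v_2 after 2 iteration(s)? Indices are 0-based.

v_0 = (1, 0, 9).
v_1 = A·v_0 = (10, 10, 9).
v_2 = A·v_1 = (2, 1, 5).

v_2 = (2, 1, 5)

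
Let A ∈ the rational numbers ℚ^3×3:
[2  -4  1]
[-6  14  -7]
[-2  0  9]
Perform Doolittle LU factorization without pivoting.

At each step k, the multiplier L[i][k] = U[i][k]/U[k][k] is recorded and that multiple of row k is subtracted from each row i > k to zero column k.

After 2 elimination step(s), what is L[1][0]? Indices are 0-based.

Step 1: pivot at (0,0) is 2.
  row1 ← row1 − (-3)·row0  ⇒  L[1][0]=-3, U row1=(0, 2, -4)
  row2 ← row2 − (-1)·row0  ⇒  L[2][0]=-1, U row2=(0, -4, 10)
Step 2: pivot at (1,1) is 2.
  row2 ← row2 − (-2)·row1  ⇒  L[2][1]=-2, U row2=(0, 0, 2)

L[1][0] = -3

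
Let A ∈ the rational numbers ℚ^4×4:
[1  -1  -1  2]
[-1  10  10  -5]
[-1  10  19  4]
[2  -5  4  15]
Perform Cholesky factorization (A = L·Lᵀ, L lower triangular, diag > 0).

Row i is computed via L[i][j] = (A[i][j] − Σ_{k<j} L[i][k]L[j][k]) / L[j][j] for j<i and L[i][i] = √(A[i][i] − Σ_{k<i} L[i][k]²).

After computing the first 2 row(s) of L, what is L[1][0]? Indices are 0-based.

L[1][0] = -1

Step 1: L[0][0] = √(1) = 1.
  L[1][0] = (-1) / L[0][0] = -1.
Step 2: L[1][1] = √(9) = 3.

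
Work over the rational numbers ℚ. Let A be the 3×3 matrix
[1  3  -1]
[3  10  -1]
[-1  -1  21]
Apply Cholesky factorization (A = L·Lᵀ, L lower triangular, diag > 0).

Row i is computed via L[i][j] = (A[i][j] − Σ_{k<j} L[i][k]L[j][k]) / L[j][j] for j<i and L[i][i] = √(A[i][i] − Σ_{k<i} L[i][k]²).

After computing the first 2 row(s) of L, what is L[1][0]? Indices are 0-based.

Step 1: L[0][0] = √(1) = 1.
  L[1][0] = (3) / L[0][0] = 3.
Step 2: L[1][1] = √(1) = 1.

L[1][0] = 3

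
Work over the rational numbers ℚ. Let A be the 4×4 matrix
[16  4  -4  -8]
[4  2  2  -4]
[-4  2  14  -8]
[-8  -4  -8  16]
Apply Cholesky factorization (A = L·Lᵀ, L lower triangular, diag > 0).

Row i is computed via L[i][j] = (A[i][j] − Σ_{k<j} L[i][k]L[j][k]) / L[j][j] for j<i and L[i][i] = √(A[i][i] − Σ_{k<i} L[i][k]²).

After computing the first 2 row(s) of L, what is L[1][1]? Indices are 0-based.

L[1][1] = 1

Step 1: L[0][0] = √(16) = 4.
  L[1][0] = (4) / L[0][0] = 1.
Step 2: L[1][1] = √(1) = 1.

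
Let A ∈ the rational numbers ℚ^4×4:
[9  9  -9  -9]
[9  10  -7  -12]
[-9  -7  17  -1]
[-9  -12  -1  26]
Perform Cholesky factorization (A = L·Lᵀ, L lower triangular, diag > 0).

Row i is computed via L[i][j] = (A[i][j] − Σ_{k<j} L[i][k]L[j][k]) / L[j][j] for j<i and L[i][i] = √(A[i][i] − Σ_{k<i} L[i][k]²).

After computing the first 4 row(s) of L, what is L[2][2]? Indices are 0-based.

L[2][2] = 2

Step 1: L[0][0] = √(9) = 3.
  L[1][0] = (9) / L[0][0] = 3.
Step 2: L[1][1] = √(1) = 1.
  L[2][0] = (-9) / L[0][0] = -3.
  L[2][1] = (2) / L[1][1] = 2.
Step 3: L[2][2] = √(4) = 2.
  L[3][0] = (-9) / L[0][0] = -3.
  L[3][1] = (-3) / L[1][1] = -3.
  L[3][2] = (-4) / L[2][2] = -2.
Step 4: L[3][3] = √(4) = 2.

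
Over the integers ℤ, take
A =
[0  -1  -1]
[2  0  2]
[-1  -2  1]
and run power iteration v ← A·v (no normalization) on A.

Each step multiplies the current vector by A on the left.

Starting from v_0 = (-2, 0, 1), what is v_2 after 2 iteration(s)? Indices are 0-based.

v_0 = (-2, 0, 1).
v_1 = A·v_0 = (-1, -2, 3).
v_2 = A·v_1 = (-1, 4, 8).

v_2 = (-1, 4, 8)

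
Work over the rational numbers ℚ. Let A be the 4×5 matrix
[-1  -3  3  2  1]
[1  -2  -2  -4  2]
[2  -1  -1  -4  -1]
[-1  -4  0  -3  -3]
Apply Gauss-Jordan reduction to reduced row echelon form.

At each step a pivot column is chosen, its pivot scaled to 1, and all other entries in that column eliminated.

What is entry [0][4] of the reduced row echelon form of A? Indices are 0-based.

step 1: normalize row 0 (÷-1) = (1, 3, -3, -2, -1)
  row 1: subtract 1×row0 = (0, -5, 1, -2, 3)
  row 2: subtract 2×row0 = (0, -7, 5, 0, 1)
  row 3: subtract -1×row0 = (0, -1, -3, -5, -4)
step 2: normalize row 1 (÷-5) = (0, 1, -1/5, 2/5, -3/5)
  row 0: subtract 3×row1 = (1, 0, -12/5, -16/5, 4/5)
  row 2: subtract -7×row1 = (0, 0, 18/5, 14/5, -16/5)
  row 3: subtract -1×row1 = (0, 0, -16/5, -23/5, -23/5)
step 3: normalize row 2 (÷18/5) = (0, 0, 1, 7/9, -8/9)
  row 0: subtract -12/5×row2 = (1, 0, 0, -4/3, -4/3)
  row 1: subtract -1/5×row2 = (0, 1, 0, 5/9, -7/9)
  row 3: subtract -16/5×row2 = (0, 0, 0, -19/9, -67/9)
step 4: normalize row 3 (÷-19/9) = (0, 0, 0, 1, 67/19)
  row 0: subtract -4/3×row3 = (1, 0, 0, 0, 64/19)
  row 1: subtract 5/9×row3 = (0, 1, 0, 0, -52/19)
  row 2: subtract 7/9×row3 = (0, 0, 1, 0, -69/19)

M[0][4] = 64/19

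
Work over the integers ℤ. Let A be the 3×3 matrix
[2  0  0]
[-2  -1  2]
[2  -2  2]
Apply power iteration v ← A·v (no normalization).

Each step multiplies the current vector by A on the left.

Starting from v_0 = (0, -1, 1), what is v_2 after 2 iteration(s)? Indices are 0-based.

v_2 = (0, 5, 2)

v_0 = (0, -1, 1).
v_1 = A·v_0 = (0, 3, 4).
v_2 = A·v_1 = (0, 5, 2).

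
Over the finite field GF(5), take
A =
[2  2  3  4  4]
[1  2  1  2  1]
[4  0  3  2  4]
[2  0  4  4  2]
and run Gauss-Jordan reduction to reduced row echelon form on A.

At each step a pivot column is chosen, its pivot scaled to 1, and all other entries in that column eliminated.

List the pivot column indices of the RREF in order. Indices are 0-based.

pivot columns: 0, 1, 3, 4

[1] R0 /= 2  ⇒  (1, 1, 4, 2, 2)
     R1 -= 1·R0  ⇒  (0, 1, 2, 0, 4)
     R2 -= 4·R0  ⇒  (0, 1, 2, 4, 1)
     R3 -= 2·R0  ⇒  (0, 3, 1, 0, 3)
[2] R1 /= 1  ⇒  (0, 1, 2, 0, 4)
     R0 -= 1·R1  ⇒  (1, 0, 2, 2, 3)
     R2 -= 1·R1  ⇒  (0, 0, 0, 4, 2)
     R3 -= 3·R1  ⇒  (0, 0, 0, 0, 1)
column 2 empty below row 2
[3] R2 /= 4  ⇒  (0, 0, 0, 1, 3)
     R0 -= 2·R2  ⇒  (1, 0, 2, 0, 2)
[4] R3 /= 1  ⇒  (0, 0, 0, 0, 1)
     R0 -= 2·R3  ⇒  (1, 0, 2, 0, 0)
     R1 -= 4·R3  ⇒  (0, 1, 2, 0, 0)
     R2 -= 3·R3  ⇒  (0, 0, 0, 1, 0)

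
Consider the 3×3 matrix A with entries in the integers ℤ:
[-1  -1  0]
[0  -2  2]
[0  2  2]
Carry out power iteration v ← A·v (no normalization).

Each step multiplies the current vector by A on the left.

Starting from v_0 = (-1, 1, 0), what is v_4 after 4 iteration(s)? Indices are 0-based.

v_4 = (26, 64, 0)

v_0 = (-1, 1, 0).
v_1 = A·v_0 = (0, -2, 2).
v_2 = A·v_1 = (2, 8, 0).
v_3 = A·v_2 = (-10, -16, 16).
v_4 = A·v_3 = (26, 64, 0).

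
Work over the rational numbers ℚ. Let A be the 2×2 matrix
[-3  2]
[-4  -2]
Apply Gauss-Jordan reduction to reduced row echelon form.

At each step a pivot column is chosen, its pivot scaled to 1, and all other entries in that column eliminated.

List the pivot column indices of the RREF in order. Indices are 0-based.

pivot columns: 0, 1

pivot(0,0)=-3: scale R0 → (1, -2/3)
  clear (1,0): R1 −= (-4)R0 → (0, -14/3)
pivot(1,1)=-14/3: scale R1 → (0, 1)
  clear (0,1): R0 −= (-2/3)R1 → (1, 0)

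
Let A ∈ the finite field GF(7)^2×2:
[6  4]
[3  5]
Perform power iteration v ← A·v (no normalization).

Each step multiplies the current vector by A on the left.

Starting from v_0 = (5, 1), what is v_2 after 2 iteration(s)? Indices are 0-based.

v_2 = (4, 6)

v_0 = (5, 1).
v_1 = A·v_0 = (6, 6).
v_2 = A·v_1 = (4, 6).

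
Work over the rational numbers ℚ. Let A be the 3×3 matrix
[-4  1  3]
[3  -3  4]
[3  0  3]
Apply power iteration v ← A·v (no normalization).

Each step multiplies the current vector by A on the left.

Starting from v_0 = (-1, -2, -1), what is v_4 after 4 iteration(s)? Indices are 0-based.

v_0 = (-1, -2, -1).
v_1 = A·v_0 = (-1, -1, -6).
v_2 = A·v_1 = (-15, -24, -21).
v_3 = A·v_2 = (-27, -57, -108).
v_4 = A·v_3 = (-273, -342, -405).

v_4 = (-273, -342, -405)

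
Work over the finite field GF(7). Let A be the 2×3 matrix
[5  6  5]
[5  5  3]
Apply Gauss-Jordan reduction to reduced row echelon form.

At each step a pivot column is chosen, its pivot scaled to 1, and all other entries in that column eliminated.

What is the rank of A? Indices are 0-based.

step 1: normalize row 0 (÷5) = (1, 4, 1)
  row 1: subtract 5×row0 = (0, 6, 5)
step 2: normalize row 1 (÷6) = (0, 1, 2)
  row 0: subtract 4×row1 = (1, 0, 0)

rank = 2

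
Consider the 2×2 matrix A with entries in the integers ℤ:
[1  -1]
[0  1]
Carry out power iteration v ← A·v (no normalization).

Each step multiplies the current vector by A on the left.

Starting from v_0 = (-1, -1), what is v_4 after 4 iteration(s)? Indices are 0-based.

v_0 = (-1, -1).
v_1 = A·v_0 = (0, -1).
v_2 = A·v_1 = (1, -1).
v_3 = A·v_2 = (2, -1).
v_4 = A·v_3 = (3, -1).

v_4 = (3, -1)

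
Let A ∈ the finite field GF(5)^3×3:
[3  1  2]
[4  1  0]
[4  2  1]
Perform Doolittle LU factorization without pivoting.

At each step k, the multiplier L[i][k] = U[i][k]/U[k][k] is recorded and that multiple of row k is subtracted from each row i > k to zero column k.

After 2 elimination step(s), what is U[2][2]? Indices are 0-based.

[col 0] pivot 3
  R1 -= 3*R0 → (0, 3, 4)  (L[1][0] := 3)
  R2 -= 3*R0 → (0, 4, 0)  (L[2][0] := 3)
[col 1] pivot 3
  R2 -= 3*R1 → (0, 0, 3)  (L[2][1] := 3)

U[2][2] = 3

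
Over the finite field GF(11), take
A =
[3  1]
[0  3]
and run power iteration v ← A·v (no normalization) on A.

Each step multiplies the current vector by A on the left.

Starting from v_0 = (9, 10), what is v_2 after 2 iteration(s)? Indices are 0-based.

v_2 = (9, 2)

v_0 = (9, 10).
v_1 = A·v_0 = (4, 8).
v_2 = A·v_1 = (9, 2).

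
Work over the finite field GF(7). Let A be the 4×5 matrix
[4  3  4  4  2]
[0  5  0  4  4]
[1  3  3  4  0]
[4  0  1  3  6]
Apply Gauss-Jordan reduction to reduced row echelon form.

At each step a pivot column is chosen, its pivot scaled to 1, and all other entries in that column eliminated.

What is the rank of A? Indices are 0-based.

rank = 4

pivot(0,0)=4: scale R0 → (1, 6, 1, 1, 4)
  clear (2,0): R2 −= (1)R0 → (0, 4, 2, 3, 3)
  clear (3,0): R3 −= (4)R0 → (0, 4, 4, 6, 4)
pivot(1,1)=5: scale R1 → (0, 1, 0, 5, 5)
  clear (0,1): R0 −= (6)R1 → (1, 0, 1, 6, 2)
  clear (2,1): R2 −= (4)R1 → (0, 0, 2, 4, 4)
  clear (3,1): R3 −= (4)R1 → (0, 0, 4, 0, 5)
pivot(2,2)=2: scale R2 → (0, 0, 1, 2, 2)
  clear (0,2): R0 −= (1)R2 → (1, 0, 0, 4, 0)
  clear (3,2): R3 −= (4)R2 → (0, 0, 0, 6, 4)
pivot(3,3)=6: scale R3 → (0, 0, 0, 1, 3)
  clear (0,3): R0 −= (4)R3 → (1, 0, 0, 0, 2)
  clear (1,3): R1 −= (5)R3 → (0, 1, 0, 0, 4)
  clear (2,3): R2 −= (2)R3 → (0, 0, 1, 0, 3)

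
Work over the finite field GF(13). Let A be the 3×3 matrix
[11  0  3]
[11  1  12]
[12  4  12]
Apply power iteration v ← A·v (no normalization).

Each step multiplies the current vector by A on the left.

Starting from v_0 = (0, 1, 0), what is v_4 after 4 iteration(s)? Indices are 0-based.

v_4 = (2, 6, 5)

v_0 = (0, 1, 0).
v_1 = A·v_0 = (0, 1, 4).
v_2 = A·v_1 = (12, 10, 0).
v_3 = A·v_2 = (2, 12, 2).
v_4 = A·v_3 = (2, 6, 5).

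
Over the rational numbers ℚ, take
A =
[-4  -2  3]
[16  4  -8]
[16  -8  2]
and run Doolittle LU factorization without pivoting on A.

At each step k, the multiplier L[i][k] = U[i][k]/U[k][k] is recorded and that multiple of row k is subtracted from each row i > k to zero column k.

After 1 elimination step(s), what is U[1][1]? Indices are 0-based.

U[1][1] = -4

[col 0] pivot -4
  R1 -= -4*R0 → (0, -4, 4)  (L[1][0] := -4)
  R2 -= -4*R0 → (0, -16, 14)  (L[2][0] := -4)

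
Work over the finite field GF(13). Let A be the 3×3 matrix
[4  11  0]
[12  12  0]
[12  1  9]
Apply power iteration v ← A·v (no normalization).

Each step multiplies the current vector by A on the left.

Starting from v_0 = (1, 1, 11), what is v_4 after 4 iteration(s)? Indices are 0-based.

v_0 = (1, 1, 11).
v_1 = A·v_0 = (2, 11, 8).
v_2 = A·v_1 = (12, 0, 3).
v_3 = A·v_2 = (9, 1, 2).
v_4 = A·v_3 = (8, 3, 10).

v_4 = (8, 3, 10)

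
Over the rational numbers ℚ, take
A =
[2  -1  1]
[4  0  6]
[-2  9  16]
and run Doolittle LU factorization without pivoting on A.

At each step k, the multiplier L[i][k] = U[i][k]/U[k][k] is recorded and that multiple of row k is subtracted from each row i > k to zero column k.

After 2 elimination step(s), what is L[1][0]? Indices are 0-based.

L[1][0] = 2

[col 0] pivot 2
  R1 -= 2*R0 → (0, 2, 4)  (L[1][0] := 2)
  R2 -= -1*R0 → (0, 8, 17)  (L[2][0] := -1)
[col 1] pivot 2
  R2 -= 4*R1 → (0, 0, 1)  (L[2][1] := 4)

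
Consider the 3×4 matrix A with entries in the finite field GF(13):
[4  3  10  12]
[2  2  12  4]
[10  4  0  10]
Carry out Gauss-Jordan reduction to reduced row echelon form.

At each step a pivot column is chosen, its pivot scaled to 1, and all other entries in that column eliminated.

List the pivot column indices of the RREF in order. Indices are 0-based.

pivot columns: 0, 1, 2

step 1: normalize row 0 (÷4) = (1, 4, 9, 3)
  row 1: subtract 2×row0 = (0, 7, 7, 11)
  row 2: subtract 10×row0 = (0, 3, 1, 6)
step 2: normalize row 1 (÷7) = (0, 1, 1, 9)
  row 0: subtract 4×row1 = (1, 0, 5, 6)
  row 2: subtract 3×row1 = (0, 0, 11, 5)
step 3: normalize row 2 (÷11) = (0, 0, 1, 4)
  row 0: subtract 5×row2 = (1, 0, 0, 12)
  row 1: subtract 1×row2 = (0, 1, 0, 5)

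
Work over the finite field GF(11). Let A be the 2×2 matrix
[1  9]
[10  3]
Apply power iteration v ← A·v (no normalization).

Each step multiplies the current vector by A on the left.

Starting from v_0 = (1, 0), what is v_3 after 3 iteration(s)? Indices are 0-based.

v_0 = (1, 0).
v_1 = A·v_0 = (1, 10).
v_2 = A·v_1 = (3, 7).
v_3 = A·v_2 = (0, 7).

v_3 = (0, 7)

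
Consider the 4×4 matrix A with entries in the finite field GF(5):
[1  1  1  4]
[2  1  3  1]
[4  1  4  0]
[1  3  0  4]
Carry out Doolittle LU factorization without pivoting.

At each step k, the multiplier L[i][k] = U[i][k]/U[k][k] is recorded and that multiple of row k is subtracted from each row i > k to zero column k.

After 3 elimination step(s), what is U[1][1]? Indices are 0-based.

k=0: U[0][0]=1
  eliminate (1,0): mult=2, new row 1: (0, 4, 1, 3); set L[1][0]=2
  eliminate (2,0): mult=4, new row 2: (0, 2, 0, 4); set L[2][0]=4
  eliminate (3,0): mult=1, new row 3: (0, 2, 4, 0); set L[3][0]=1
k=1: U[1][1]=4
  eliminate (2,1): mult=3, new row 2: (0, 0, 2, 0); set L[2][1]=3
  eliminate (3,1): mult=3, new row 3: (0, 0, 1, 1); set L[3][1]=3
k=2: U[2][2]=2
  eliminate (3,2): mult=3, new row 3: (0, 0, 0, 1); set L[3][2]=3

U[1][1] = 4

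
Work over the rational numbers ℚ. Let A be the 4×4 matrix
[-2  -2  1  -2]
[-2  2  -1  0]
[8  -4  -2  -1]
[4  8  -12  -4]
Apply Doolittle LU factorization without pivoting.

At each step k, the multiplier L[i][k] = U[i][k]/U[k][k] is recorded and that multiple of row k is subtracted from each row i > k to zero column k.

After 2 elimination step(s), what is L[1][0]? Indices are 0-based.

Step 1: pivot at (0,0) is -2.
  row1 ← row1 − (1)·row0  ⇒  L[1][0]=1, U row1=(0, 4, -2, 2)
  row2 ← row2 − (-4)·row0  ⇒  L[2][0]=-4, U row2=(0, -12, 2, -9)
  row3 ← row3 − (-2)·row0  ⇒  L[3][0]=-2, U row3=(0, 4, -10, -8)
Step 2: pivot at (1,1) is 4.
  row2 ← row2 − (-3)·row1  ⇒  L[2][1]=-3, U row2=(0, 0, -4, -3)
  row3 ← row3 − (1)·row1  ⇒  L[3][1]=1, U row3=(0, 0, -8, -10)

L[1][0] = 1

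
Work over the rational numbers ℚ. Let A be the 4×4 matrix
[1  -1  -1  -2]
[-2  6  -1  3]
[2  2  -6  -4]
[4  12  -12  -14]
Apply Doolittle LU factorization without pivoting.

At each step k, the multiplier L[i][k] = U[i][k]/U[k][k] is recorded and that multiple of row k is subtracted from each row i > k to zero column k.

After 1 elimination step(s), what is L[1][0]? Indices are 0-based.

Step 1: pivot at (0,0) is 1.
  row1 ← row1 − (-2)·row0  ⇒  L[1][0]=-2, U row1=(0, 4, -3, -1)
  row2 ← row2 − (2)·row0  ⇒  L[2][0]=2, U row2=(0, 4, -4, 0)
  row3 ← row3 − (4)·row0  ⇒  L[3][0]=4, U row3=(0, 16, -8, -6)

L[1][0] = -2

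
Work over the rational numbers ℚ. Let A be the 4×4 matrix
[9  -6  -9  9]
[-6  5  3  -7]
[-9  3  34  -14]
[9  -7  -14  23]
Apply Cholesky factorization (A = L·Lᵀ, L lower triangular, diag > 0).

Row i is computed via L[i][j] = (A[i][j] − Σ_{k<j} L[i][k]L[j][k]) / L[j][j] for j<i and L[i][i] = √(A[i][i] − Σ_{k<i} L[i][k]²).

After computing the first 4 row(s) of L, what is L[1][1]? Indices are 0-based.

L[1][1] = 1

Step 1: L[0][0] = √(9) = 3.
  L[1][0] = (-6) / L[0][0] = -2.
Step 2: L[1][1] = √(1) = 1.
  L[2][0] = (-9) / L[0][0] = -3.
  L[2][1] = (-3) / L[1][1] = -3.
Step 3: L[2][2] = √(16) = 4.
  L[3][0] = (9) / L[0][0] = 3.
  L[3][1] = (-1) / L[1][1] = -1.
  L[3][2] = (-8) / L[2][2] = -2.
Step 4: L[3][3] = √(9) = 3.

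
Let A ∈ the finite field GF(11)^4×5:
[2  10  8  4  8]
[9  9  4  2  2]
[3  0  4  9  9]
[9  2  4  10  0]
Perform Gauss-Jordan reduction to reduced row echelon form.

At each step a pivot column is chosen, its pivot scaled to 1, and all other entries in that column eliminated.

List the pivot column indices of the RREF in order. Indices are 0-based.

pivot columns: 0, 1, 2, 3

[1] R0 /= 2  ⇒  (1, 5, 4, 2, 4)
     R1 -= 9·R0  ⇒  (0, 8, 1, 6, 10)
     R2 -= 3·R0  ⇒  (0, 7, 3, 3, 8)
     R3 -= 9·R0  ⇒  (0, 1, 1, 3, 8)
[2] R1 /= 8  ⇒  (0, 1, 7, 9, 4)
     R0 -= 5·R1  ⇒  (1, 0, 2, 1, 6)
     R2 -= 7·R1  ⇒  (0, 0, 9, 6, 2)
     R3 -= 1·R1  ⇒  (0, 0, 5, 5, 4)
[3] R2 /= 9  ⇒  (0, 0, 1, 8, 10)
     R0 -= 2·R2  ⇒  (1, 0, 0, 7, 8)
     R1 -= 7·R2  ⇒  (0, 1, 0, 8, 0)
     R3 -= 5·R2  ⇒  (0, 0, 0, 9, 9)
[4] R3 /= 9  ⇒  (0, 0, 0, 1, 1)
     R0 -= 7·R3  ⇒  (1, 0, 0, 0, 1)
     R1 -= 8·R3  ⇒  (0, 1, 0, 0, 3)
     R2 -= 8·R3  ⇒  (0, 0, 1, 0, 2)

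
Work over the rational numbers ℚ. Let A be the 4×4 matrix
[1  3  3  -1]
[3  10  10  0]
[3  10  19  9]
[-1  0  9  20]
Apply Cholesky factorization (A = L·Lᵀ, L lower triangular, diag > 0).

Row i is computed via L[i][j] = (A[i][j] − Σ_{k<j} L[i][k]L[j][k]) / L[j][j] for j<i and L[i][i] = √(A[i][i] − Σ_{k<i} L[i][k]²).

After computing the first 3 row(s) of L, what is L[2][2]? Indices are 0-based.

Step 1: L[0][0] = √(1) = 1.
  L[1][0] = (3) / L[0][0] = 3.
Step 2: L[1][1] = √(1) = 1.
  L[2][0] = (3) / L[0][0] = 3.
  L[2][1] = (1) / L[1][1] = 1.
Step 3: L[2][2] = √(9) = 3.

L[2][2] = 3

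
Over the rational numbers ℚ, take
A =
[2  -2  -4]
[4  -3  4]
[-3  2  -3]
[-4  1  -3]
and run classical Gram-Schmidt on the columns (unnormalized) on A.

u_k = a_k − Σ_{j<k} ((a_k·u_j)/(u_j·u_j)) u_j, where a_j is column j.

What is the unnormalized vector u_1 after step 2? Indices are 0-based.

u_1 = (-38/45, -31/45, 4/15, -59/45)

Step 1: u_0 = a_0 = (2, 4, -3, -4).
Step 2: u_1 = a_1 − (-26/45)·u_0 = (-38/45, -31/45, 4/15, -59/45).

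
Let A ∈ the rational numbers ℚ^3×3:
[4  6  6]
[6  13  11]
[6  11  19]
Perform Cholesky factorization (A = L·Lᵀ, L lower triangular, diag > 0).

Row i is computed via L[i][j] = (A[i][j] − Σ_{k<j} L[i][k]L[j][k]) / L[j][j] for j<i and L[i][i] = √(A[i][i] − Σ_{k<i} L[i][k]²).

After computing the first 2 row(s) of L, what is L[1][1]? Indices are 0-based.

L[1][1] = 2

Step 1: L[0][0] = √(4) = 2.
  L[1][0] = (6) / L[0][0] = 3.
Step 2: L[1][1] = √(4) = 2.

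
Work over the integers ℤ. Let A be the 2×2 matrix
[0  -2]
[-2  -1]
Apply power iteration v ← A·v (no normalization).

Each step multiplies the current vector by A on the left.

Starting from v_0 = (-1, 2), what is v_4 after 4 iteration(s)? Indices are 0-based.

v_4 = (16, 40)

v_0 = (-1, 2).
v_1 = A·v_0 = (-4, 0).
v_2 = A·v_1 = (0, 8).
v_3 = A·v_2 = (-16, -8).
v_4 = A·v_3 = (16, 40).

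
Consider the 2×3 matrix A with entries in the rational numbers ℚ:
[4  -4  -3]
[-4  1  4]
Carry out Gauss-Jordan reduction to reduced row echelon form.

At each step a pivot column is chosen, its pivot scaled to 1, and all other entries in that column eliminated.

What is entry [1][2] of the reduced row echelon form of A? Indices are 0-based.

M[1][2] = -1/3

pivot(0,0)=4: scale R0 → (1, -1, -3/4)
  clear (1,0): R1 −= (-4)R0 → (0, -3, 1)
pivot(1,1)=-3: scale R1 → (0, 1, -1/3)
  clear (0,1): R0 −= (-1)R1 → (1, 0, -13/12)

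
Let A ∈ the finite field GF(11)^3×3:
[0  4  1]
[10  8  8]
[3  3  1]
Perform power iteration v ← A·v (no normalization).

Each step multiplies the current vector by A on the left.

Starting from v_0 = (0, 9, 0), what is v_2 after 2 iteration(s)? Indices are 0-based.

v_2 = (7, 8, 10)

v_0 = (0, 9, 0).
v_1 = A·v_0 = (3, 6, 5).
v_2 = A·v_1 = (7, 8, 10).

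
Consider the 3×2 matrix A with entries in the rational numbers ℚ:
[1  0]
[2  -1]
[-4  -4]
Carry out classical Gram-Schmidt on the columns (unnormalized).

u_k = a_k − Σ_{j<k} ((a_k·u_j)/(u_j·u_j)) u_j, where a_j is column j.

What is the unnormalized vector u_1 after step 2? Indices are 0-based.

u_1 = (-2/3, -7/3, -4/3)

Step 1: u_0 = a_0 = (1, 2, -4).
Step 2: u_1 = a_1 − (2/3)·u_0 = (-2/3, -7/3, -4/3).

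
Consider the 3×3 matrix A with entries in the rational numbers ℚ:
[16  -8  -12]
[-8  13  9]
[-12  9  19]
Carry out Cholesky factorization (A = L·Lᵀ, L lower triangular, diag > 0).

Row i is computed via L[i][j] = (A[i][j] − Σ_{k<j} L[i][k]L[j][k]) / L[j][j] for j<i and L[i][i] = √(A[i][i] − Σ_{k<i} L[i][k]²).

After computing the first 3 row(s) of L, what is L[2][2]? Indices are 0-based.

Step 1: L[0][0] = √(16) = 4.
  L[1][0] = (-8) / L[0][0] = -2.
Step 2: L[1][1] = √(9) = 3.
  L[2][0] = (-12) / L[0][0] = -3.
  L[2][1] = (3) / L[1][1] = 1.
Step 3: L[2][2] = √(9) = 3.

L[2][2] = 3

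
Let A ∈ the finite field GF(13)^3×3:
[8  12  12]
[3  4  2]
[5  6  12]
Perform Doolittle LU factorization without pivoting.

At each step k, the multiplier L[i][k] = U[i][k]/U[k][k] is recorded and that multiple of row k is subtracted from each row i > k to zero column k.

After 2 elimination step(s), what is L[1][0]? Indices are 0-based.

Step 1: pivot at (0,0) is 8.
  row1 ← row1 − (2)·row0  ⇒  L[1][0]=2, U row1=(0, 6, 4)
  row2 ← row2 − (12)·row0  ⇒  L[2][0]=12, U row2=(0, 5, 11)
Step 2: pivot at (1,1) is 6.
  row2 ← row2 − (3)·row1  ⇒  L[2][1]=3, U row2=(0, 0, 12)

L[1][0] = 2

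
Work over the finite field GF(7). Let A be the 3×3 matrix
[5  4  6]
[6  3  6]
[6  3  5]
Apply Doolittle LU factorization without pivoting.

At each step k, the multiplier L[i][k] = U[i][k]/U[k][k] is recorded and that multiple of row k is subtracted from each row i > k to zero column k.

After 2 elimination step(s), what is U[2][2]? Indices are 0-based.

[col 0] pivot 5
  R1 -= 4*R0 → (0, 1, 3)  (L[1][0] := 4)
  R2 -= 4*R0 → (0, 1, 2)  (L[2][0] := 4)
[col 1] pivot 1
  R2 -= 1*R1 → (0, 0, 6)  (L[2][1] := 1)

U[2][2] = 6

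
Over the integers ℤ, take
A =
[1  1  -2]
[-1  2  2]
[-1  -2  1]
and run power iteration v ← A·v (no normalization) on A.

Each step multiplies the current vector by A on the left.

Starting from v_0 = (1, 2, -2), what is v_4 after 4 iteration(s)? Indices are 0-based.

v_0 = (1, 2, -2).
v_1 = A·v_0 = (7, -1, -7).
v_2 = A·v_1 = (20, -23, -12).
v_3 = A·v_2 = (21, -90, 14).
v_4 = A·v_3 = (-97, -173, 173).

v_4 = (-97, -173, 173)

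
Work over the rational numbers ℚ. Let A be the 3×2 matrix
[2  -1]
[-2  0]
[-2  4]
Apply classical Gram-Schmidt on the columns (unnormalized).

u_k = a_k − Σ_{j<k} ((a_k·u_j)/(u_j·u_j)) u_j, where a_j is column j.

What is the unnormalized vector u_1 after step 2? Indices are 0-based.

Step 1: u_0 = a_0 = (2, -2, -2).
Step 2: u_1 = a_1 − (-5/6)·u_0 = (2/3, -5/3, 7/3).

u_1 = (2/3, -5/3, 7/3)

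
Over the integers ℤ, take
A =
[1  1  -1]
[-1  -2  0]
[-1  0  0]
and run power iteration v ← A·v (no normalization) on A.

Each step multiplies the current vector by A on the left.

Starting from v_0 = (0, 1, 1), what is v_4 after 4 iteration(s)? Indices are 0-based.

v_0 = (0, 1, 1).
v_1 = A·v_0 = (0, -2, 0).
v_2 = A·v_1 = (-2, 4, 0).
v_3 = A·v_2 = (2, -6, 2).
v_4 = A·v_3 = (-6, 10, -2).

v_4 = (-6, 10, -2)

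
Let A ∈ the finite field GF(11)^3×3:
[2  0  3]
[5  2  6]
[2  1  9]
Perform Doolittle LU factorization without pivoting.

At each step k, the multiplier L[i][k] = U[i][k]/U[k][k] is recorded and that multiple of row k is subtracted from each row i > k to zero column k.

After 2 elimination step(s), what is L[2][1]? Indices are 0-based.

[col 0] pivot 2
  R1 -= 8*R0 → (0, 2, 4)  (L[1][0] := 8)
  R2 -= 1*R0 → (0, 1, 6)  (L[2][0] := 1)
[col 1] pivot 2
  R2 -= 6*R1 → (0, 0, 4)  (L[2][1] := 6)

L[2][1] = 6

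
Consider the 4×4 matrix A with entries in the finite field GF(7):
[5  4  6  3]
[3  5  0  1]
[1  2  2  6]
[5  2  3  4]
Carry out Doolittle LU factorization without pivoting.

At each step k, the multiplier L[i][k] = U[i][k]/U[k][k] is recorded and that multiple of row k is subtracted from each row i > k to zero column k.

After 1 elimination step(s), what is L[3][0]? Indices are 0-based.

k=0: U[0][0]=5
  eliminate (1,0): mult=2, new row 1: (0, 4, 2, 2); set L[1][0]=2
  eliminate (2,0): mult=3, new row 2: (0, 4, 5, 4); set L[2][0]=3
  eliminate (3,0): mult=1, new row 3: (0, 5, 4, 1); set L[3][0]=1

L[3][0] = 1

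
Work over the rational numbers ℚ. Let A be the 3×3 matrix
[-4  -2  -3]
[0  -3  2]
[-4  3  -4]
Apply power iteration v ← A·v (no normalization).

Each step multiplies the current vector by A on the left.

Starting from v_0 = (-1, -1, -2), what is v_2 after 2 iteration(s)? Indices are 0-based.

v_2 = (-73, 21, -87)

v_0 = (-1, -1, -2).
v_1 = A·v_0 = (12, -1, 9).
v_2 = A·v_1 = (-73, 21, -87).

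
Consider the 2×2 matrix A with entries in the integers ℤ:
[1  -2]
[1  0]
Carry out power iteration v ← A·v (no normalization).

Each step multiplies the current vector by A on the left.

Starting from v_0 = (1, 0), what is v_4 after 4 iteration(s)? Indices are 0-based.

v_0 = (1, 0).
v_1 = A·v_0 = (1, 1).
v_2 = A·v_1 = (-1, 1).
v_3 = A·v_2 = (-3, -1).
v_4 = A·v_3 = (-1, -3).

v_4 = (-1, -3)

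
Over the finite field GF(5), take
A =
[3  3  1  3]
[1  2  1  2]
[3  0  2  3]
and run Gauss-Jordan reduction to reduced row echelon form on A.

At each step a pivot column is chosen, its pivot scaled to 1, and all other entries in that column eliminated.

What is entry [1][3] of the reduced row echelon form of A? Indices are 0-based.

M[1][3] = 2

pivot(0,0)=3: scale R0 → (1, 1, 2, 1)
  clear (1,0): R1 −= (1)R0 → (0, 1, 4, 1)
  clear (2,0): R2 −= (3)R0 → (0, 2, 1, 0)
pivot(1,1)=1: scale R1 → (0, 1, 4, 1)
  clear (0,1): R0 −= (1)R1 → (1, 0, 3, 0)
  clear (2,1): R2 −= (2)R1 → (0, 0, 3, 3)
pivot(2,2)=3: scale R2 → (0, 0, 1, 1)
  clear (0,2): R0 −= (3)R2 → (1, 0, 0, 2)
  clear (1,2): R1 −= (4)R2 → (0, 1, 0, 2)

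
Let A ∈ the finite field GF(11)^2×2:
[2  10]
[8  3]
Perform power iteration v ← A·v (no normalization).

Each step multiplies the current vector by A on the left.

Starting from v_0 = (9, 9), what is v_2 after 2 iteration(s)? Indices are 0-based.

v_0 = (9, 9).
v_1 = A·v_0 = (9, 0).
v_2 = A·v_1 = (7, 6).

v_2 = (7, 6)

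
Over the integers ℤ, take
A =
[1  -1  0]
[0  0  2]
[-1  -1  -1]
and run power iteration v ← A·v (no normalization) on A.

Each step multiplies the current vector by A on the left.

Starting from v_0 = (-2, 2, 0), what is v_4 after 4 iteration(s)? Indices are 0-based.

v_4 = (-12, 0, -4)

v_0 = (-2, 2, 0).
v_1 = A·v_0 = (-4, 0, 0).
v_2 = A·v_1 = (-4, 0, 4).
v_3 = A·v_2 = (-4, 8, 0).
v_4 = A·v_3 = (-12, 0, -4).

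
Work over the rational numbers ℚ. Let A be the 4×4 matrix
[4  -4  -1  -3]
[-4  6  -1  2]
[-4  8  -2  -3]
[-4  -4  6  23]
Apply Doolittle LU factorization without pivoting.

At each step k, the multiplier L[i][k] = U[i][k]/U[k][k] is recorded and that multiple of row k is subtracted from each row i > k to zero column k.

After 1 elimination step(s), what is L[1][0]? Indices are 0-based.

[col 0] pivot 4
  R1 -= -1*R0 → (0, 2, -2, -1)  (L[1][0] := -1)
  R2 -= -1*R0 → (0, 4, -3, -6)  (L[2][0] := -1)
  R3 -= -1*R0 → (0, -8, 5, 20)  (L[3][0] := -1)

L[1][0] = -1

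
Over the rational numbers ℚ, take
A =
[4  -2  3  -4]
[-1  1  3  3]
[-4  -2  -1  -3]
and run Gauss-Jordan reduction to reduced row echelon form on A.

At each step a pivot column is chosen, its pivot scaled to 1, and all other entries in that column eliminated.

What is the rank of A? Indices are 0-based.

step 1: normalize row 0 (÷4) = (1, -1/2, 3/4, -1)
  row 1: subtract -1×row0 = (0, 1/2, 15/4, 2)
  row 2: subtract -4×row0 = (0, -4, 2, -7)
step 2: normalize row 1 (÷1/2) = (0, 1, 15/2, 4)
  row 0: subtract -1/2×row1 = (1, 0, 9/2, 1)
  row 2: subtract -4×row1 = (0, 0, 32, 9)
step 3: normalize row 2 (÷32) = (0, 0, 1, 9/32)
  row 0: subtract 9/2×row2 = (1, 0, 0, -17/64)
  row 1: subtract 15/2×row2 = (0, 1, 0, 121/64)

rank = 3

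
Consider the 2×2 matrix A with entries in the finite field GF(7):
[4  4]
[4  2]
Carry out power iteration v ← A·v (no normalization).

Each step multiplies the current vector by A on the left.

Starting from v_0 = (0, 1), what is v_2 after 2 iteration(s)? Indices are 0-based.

v_2 = (3, 6)

v_0 = (0, 1).
v_1 = A·v_0 = (4, 2).
v_2 = A·v_1 = (3, 6).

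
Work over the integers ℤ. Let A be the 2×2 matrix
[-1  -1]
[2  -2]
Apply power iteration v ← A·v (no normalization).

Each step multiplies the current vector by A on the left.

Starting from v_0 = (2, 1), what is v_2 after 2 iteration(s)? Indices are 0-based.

v_0 = (2, 1).
v_1 = A·v_0 = (-3, 2).
v_2 = A·v_1 = (1, -10).

v_2 = (1, -10)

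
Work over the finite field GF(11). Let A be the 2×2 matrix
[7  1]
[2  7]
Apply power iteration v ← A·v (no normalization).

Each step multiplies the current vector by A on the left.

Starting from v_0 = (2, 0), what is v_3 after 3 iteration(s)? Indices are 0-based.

v_3 = (0, 2)

v_0 = (2, 0).
v_1 = A·v_0 = (3, 4).
v_2 = A·v_1 = (3, 1).
v_3 = A·v_2 = (0, 2).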